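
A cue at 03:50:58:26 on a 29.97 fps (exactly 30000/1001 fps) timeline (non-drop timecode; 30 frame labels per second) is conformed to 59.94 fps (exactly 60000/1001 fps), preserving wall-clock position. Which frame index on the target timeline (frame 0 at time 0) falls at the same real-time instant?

Source frame index: (3×3600 + 50×60 + 58) × 30 + 26 = 415766.
Real time: 415766 / (30000/1001) = 208090883/15000 s.
Target frame: (208090883/15000) × (60000/1001) = 831532.

frame 831532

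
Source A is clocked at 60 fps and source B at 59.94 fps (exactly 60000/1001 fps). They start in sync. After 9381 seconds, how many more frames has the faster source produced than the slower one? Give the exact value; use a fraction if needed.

562860/1001 frames

A emits 60 × 9381 = 562860 frames; B emits 60000/1001 × 9381 = 562860000/1001.
Difference = 562860/1001 frames (≈ 562.2977); B is behind A.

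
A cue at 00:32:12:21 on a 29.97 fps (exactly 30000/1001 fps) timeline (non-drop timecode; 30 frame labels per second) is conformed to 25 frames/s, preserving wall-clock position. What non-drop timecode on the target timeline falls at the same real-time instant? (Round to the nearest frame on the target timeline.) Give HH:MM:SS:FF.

Source frame index: (0×3600 + 32×60 + 12) × 30 + 21 = 57981.
Real time: 57981 / (30000/1001) = 19346327/10000 s.
Target frame: (19346327/10000) × (25) = 19346327/400 ≈ 48365.817 → 48366.
At 25 labels/s: frame 48366 → 00:32:14:16.

00:32:14:16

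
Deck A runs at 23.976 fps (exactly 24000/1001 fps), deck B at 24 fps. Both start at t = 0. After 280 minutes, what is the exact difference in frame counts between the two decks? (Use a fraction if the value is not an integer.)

280 min = 16800 s.
A emits 24000/1001 × 16800 = 57600000/143 frames; B emits 24 × 16800 = 403200.
Difference = 57600/143 frames (≈ 402.7972); B is ahead of A.

57600/143 frames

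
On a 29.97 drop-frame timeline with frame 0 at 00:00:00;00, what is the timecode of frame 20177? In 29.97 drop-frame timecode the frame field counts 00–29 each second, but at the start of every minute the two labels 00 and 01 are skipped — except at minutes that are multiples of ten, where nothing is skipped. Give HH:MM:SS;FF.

Ten DF minutes hold 17982 frames, so frame 20177 lies in block 1 (frames 17982–35963) with 2195 frames into that block.
The block's first minute is 1800 frames and the rest 1798 each; 2195 frames reaches minute 1, so 1 × 18 + 1 × 2 = 20 labels have been skipped so far.
Adding those back, label number 20177 + 20 = 20197 at 30 labels/s is 673 s + 7 f = 0 h 11 min 13 s frame 7, i.e. 00:11:13;07.

00:11:13;07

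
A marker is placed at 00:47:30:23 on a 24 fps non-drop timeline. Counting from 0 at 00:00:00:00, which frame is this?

Total seconds to the label: (0 × 3600 + 47 × 60 + 30) = 2850.
Frame index = 2850 × 24 + 23 = 68423.

frame 68423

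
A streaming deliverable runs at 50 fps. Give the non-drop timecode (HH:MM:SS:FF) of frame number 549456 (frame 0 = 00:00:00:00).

03:03:09:06

549456 ÷ 50 = 10989 full seconds, remainder 6 frames.
10989 s = 3 h 3 min 9 s.
Timecode: 03:03:09:06.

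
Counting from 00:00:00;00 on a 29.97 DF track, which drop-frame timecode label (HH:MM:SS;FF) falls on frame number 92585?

00:51:29;07

Each 10-minute DF block holds 10 × 60 × 30 − 9 × 2 = 17982 frames. 92585 ÷ 17982 → 5 full blocks, remainder 2675.
Within the partial block the first minute is 1800 frames and each further minute 1798, so 1 further minute boundary passed. Total skipped labels = 18 × 5 + 2 × 1 = 92.
Non-drop label index = 92585 + 92 = 92677; at 30 labels/s that is 00:51:29:07, i.e. DF 00:51:29;07.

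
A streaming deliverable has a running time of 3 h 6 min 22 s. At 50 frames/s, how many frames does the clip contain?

559100 frames

3 h 6 min 22 s = 11182 s.
Frames = 11182 × 50 = 559100.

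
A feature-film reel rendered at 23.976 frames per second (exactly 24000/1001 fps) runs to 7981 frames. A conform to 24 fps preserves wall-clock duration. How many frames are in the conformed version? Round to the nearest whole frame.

Frames at target rate = 7981 × (24) / (24000/1001) = 7988981/1000 ≈ 7988.981.
Nearest whole frame: 7989.

7989 frames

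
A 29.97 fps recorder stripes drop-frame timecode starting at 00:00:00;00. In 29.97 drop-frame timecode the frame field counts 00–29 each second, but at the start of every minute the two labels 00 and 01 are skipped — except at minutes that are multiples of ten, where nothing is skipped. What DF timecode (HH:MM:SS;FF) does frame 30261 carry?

Each 10-minute DF block holds 10 × 60 × 30 − 9 × 2 = 17982 frames. 30261 ÷ 17982 → 1 full block, remainder 12279.
Within the partial block the first minute is 1800 frames and each further minute 1798, so 6 further minute boundaries passed. Total skipped labels = 18 × 1 + 2 × 6 = 30.
Non-drop label index = 30261 + 30 = 30291; at 30 labels/s that is 00:16:49:21, i.e. DF 00:16:49;21.

00:16:49;21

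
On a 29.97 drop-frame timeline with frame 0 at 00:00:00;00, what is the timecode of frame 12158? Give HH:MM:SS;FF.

Each 10-minute DF block holds 10 × 60 × 30 − 9 × 2 = 17982 frames. 12158 ÷ 17982 → 0 full blocks, remainder 12158.
Within the partial block the first minute is 1800 frames and each further minute 1798, so 6 further minute boundaries passed. Total skipped labels = 18 × 0 + 2 × 6 = 12.
Non-drop label index = 12158 + 12 = 12170; at 30 labels/s that is 00:06:45:20, i.e. DF 00:06:45;20.

00:06:45;20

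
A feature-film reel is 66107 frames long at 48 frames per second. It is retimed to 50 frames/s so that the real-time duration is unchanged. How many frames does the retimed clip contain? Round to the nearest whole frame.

Frames at target rate = 66107 × (50) / (48) = 1652675/24 ≈ 68861.458.
Nearest whole frame: 68861.

68861 frames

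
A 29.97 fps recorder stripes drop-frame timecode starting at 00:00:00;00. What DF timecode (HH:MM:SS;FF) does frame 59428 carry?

00:33:02;28

Ten DF minutes hold 17982 frames, so frame 59428 lies in block 3 (frames 53946–71927) with 5482 frames into that block.
The block's first minute is 1800 frames and the rest 1798 each; 5482 frames reaches minute 3, so 3 × 18 + 3 × 2 = 60 labels have been skipped so far.
Adding those back, label number 59428 + 60 = 59488 at 30 labels/s is 1982 s + 28 f = 0 h 33 min 2 s frame 28, i.e. 00:33:02;28.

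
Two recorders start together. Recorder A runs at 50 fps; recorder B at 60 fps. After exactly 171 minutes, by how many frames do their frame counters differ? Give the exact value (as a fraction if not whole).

102600 frames

171 min = 10260 s.
A emits 50 × 10260 = 513000 frames; B emits 60 × 10260 = 615600.
Difference = 102600 frames; B is ahead of A.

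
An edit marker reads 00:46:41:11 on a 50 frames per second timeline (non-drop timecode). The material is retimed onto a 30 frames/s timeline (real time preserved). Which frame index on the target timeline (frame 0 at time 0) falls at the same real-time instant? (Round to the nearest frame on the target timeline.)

frame 84037

Source frame index: (0×3600 + 46×60 + 41) × 50 + 11 = 140061.
Real time: 140061 / (50) = 140061/50 s.
Target frame: (140061/50) × (30) = 420183/5 ≈ 84036.600 → 84037.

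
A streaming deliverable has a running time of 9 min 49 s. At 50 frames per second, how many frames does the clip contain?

29450 frames

9 min 49 s = 589 s.
Frames = 589 × 50 = 29450.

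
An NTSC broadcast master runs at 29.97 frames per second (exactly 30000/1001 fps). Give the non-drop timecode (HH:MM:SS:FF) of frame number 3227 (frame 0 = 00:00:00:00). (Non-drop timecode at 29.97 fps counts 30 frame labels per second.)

3227 ÷ 30 = 107 full seconds, remainder 17 frames.
107 s = 0 h 1 min 47 s.
Timecode: 00:01:47:17.

00:01:47:17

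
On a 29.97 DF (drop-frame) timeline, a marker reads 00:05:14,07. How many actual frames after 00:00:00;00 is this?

As if non-drop at 30 labels/s: (0 × 3600 + 5 × 60 + 14) × 30 + 7 = 9427.
Minute boundaries passed: 5; those not divisible by 10: 5 − 0 = 5; dropped labels = 2 × 5 = 10.
Actual frame index = 9427 − 10 = 9417.

9417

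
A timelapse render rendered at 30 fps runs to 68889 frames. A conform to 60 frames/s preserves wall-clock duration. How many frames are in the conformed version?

Target frames = source frames × (target rate / source rate) = 68889 × (60)/(30) = 68889 × 2 = 137778.

137778 frames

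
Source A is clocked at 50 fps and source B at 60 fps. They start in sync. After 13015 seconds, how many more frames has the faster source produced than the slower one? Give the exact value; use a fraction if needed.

A emits 50 × 13015 = 650750 frames; B emits 60 × 13015 = 780900.
Difference = 130150 frames; B is ahead of A.

130150 frames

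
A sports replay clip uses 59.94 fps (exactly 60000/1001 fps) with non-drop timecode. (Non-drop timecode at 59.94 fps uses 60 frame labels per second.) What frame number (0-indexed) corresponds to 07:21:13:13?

frame 1588393

Total seconds to the label: (7 × 3600 + 21 × 60 + 13) = 26473.
Frame index = 26473 × 60 + 13 = 1588393.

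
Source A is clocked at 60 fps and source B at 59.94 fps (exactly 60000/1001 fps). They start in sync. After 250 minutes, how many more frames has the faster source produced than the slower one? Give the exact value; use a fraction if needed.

250 min = 15000 s.
A emits 60 × 15000 = 900000 frames; B emits 60000/1001 × 15000 = 900000000/1001.
Difference = 900000/1001 frames (≈ 899.1009); B is behind A.

900000/1001 frames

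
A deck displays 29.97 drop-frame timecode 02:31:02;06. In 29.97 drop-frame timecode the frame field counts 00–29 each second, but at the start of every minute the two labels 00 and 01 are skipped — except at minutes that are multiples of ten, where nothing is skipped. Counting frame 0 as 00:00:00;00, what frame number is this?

271594

As if non-drop at 30 labels/s: (2 × 3600 + 31 × 60 + 2) × 30 + 6 = 271866.
Minute boundaries passed: 151; those not divisible by 10: 151 − 15 = 136; dropped labels = 2 × 136 = 272.
Actual frame index = 271866 − 272 = 271594.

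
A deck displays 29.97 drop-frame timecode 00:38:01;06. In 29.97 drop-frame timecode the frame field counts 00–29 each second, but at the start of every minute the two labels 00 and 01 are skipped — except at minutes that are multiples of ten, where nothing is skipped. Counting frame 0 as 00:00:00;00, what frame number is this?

68366

Complete 10-minute blocks: 3, each 17982 frames → 53946.
Remaining 8 whole minutes in the current block: 1800 + 7 × 1798 = 14386 frames.
Within the current minute: 1 × 30 + 6 − 2 = 34 (labels ;00/;01 skipped at this minute). Total = 53946 + 14386 + 34 = 68366.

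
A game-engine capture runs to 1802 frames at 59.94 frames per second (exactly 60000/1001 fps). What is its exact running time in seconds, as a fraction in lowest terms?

Running time = 1802 ÷ (60000/1001) = 1802 × 1001/60000 = 901901/30000 s.

901901/30000 seconds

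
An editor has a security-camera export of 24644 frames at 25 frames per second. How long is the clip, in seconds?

Running time = 24644 / (25) = 985.76 s.

985.76 seconds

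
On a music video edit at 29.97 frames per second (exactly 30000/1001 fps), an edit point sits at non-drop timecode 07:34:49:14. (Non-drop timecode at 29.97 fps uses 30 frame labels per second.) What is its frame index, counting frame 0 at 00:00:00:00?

818684

Total seconds to the label: (7 × 3600 + 34 × 60 + 49) = 27289.
Frame index = 27289 × 30 + 14 = 818684.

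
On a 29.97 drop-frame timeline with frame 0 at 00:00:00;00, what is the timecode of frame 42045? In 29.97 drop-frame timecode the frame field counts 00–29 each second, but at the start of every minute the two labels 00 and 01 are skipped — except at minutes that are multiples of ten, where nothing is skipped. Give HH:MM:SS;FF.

00:23:22;27

Each 10-minute DF block holds 10 × 60 × 30 − 9 × 2 = 17982 frames. 42045 ÷ 17982 → 2 full blocks, remainder 6081.
Within the partial block the first minute is 1800 frames and each further minute 1798, so 3 further minute boundaries passed. Total skipped labels = 18 × 2 + 2 × 3 = 42.
Non-drop label index = 42045 + 42 = 42087; at 30 labels/s that is 00:23:22:27, i.e. DF 00:23:22;27.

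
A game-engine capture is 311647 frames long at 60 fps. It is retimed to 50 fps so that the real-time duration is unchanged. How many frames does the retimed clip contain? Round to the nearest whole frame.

Frames at target rate = 311647 × (50) / (60) = 1558235/6 ≈ 259705.833.
Nearest whole frame: 259706.

259706 frames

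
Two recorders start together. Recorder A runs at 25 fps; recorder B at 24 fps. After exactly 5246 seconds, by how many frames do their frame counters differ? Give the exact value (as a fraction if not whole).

5246 frames

A emits 25 × 5246 = 131150 frames; B emits 24 × 5246 = 125904.
Difference = 5246 frames; B is behind A.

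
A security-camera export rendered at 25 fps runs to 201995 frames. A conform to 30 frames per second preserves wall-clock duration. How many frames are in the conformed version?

Frames at target rate = 201995 × (30) / (25) = 242394.

242394 frames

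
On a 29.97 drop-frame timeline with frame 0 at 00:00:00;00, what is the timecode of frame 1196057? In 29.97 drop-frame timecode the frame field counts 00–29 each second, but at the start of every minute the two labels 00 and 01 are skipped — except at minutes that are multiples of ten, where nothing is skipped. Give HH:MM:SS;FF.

Ten DF minutes hold 17982 frames, so frame 1196057 lies in block 66 (frames 1186812–1204793) with 9245 frames into that block.
The block's first minute is 1800 frames and the rest 1798 each; 9245 frames reaches minute 5, so 66 × 18 + 5 × 2 = 1198 labels have been skipped so far.
Adding those back, label number 1196057 + 1198 = 1197255 at 30 labels/s is 39908 s + 15 f = 11 h 5 min 8 s frame 15, i.e. 11:05:08;15.

11:05:08;15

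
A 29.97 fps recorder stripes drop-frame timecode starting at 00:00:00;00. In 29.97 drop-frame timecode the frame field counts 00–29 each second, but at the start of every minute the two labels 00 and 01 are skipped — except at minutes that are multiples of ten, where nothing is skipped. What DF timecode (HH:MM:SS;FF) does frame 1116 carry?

Each 10-minute DF block holds 10 × 60 × 30 − 9 × 2 = 17982 frames. 1116 ÷ 17982 → 0 full blocks, remainder 1116.
Within the partial block the first minute is 1800 frames and each further minute 1798, so 0 further minute boundaries passed. Total skipped labels = 18 × 0 + 2 × 0 = 0.
Non-drop label index = 1116 + 0 = 1116; at 30 labels/s that is 00:00:37:06, i.e. DF 00:00:37;06.

00:00:37;06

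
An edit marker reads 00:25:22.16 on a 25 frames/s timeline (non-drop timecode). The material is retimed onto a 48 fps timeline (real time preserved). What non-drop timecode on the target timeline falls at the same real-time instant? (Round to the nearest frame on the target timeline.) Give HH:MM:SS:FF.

00:25:22:31

Source frame index: (0×3600 + 25×60 + 22) × 25 + 16 = 38066.
Real time: 38066 / (25) = 38066/25 s.
Target frame: (38066/25) × (48) = 1827168/25 ≈ 73086.720 → 73087.
At 48 labels/s: frame 73087 → 00:25:22:31.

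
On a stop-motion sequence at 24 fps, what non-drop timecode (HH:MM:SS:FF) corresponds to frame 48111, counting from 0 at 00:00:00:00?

48111 ÷ 24 = 2004 full seconds, remainder 15 frames.
2004 s = 0 h 33 min 24 s.
Timecode: 00:33:24:15.

00:33:24:15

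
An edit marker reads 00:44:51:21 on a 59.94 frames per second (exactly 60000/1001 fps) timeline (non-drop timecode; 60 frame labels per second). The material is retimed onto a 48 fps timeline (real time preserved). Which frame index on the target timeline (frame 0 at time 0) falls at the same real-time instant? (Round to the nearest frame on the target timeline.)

frame 129314

Source frame index: (0×3600 + 44×60 + 51) × 60 + 21 = 161481.
Real time: 161481 / (60000/1001) = 53880827/20000 s.
Target frame: (53880827/20000) × (48) = 161642481/1250 ≈ 129313.985 → 129314.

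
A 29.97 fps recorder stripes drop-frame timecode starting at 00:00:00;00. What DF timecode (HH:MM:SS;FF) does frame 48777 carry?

Each 10-minute DF block holds 10 × 60 × 30 − 9 × 2 = 17982 frames. 48777 ÷ 17982 → 2 full blocks, remainder 12813.
Within the partial block the first minute is 1800 frames and each further minute 1798, so 7 further minute boundaries passed. Total skipped labels = 18 × 2 + 2 × 7 = 50.
Non-drop label index = 48777 + 50 = 48827; at 30 labels/s that is 00:27:07:17, i.e. DF 00:27:07;17.

00:27:07;17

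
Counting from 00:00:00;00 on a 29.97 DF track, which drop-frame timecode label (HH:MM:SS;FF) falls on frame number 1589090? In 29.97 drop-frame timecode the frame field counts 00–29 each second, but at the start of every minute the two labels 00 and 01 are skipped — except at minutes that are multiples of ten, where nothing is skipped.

Each 10-minute DF block holds 10 × 60 × 30 − 9 × 2 = 17982 frames. 1589090 ÷ 17982 → 88 full blocks, remainder 6674.
Within the partial block the first minute is 1800 frames and each further minute 1798, so 3 further minute boundaries passed. Total skipped labels = 18 × 88 + 2 × 3 = 1590.
Non-drop label index = 1589090 + 1590 = 1590680; at 30 labels/s that is 14:43:42:20, i.e. DF 14:43:42;20.

14:43:42;20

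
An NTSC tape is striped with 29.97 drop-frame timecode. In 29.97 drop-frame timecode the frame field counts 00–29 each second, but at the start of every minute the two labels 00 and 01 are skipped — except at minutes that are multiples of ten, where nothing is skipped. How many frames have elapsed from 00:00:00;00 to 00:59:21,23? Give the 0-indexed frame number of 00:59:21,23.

As if non-drop at 30 labels/s: (0 × 3600 + 59 × 60 + 21) × 30 + 23 = 106853.
Minute boundaries passed: 59; those not divisible by 10: 59 − 5 = 54; dropped labels = 2 × 54 = 108.
Actual frame index = 106853 − 108 = 106745.

106745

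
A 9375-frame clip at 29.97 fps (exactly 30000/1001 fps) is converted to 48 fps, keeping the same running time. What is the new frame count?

15015 frames

Target frames = source frames × (target rate / source rate) = 9375 × (48)/(30000/1001) = 9375 × 1001/625 = 15015.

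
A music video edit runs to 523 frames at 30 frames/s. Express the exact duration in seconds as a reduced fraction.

523/30 seconds

Running time = 523 ÷ (30) = 523 × 1/30 = 523/30 s.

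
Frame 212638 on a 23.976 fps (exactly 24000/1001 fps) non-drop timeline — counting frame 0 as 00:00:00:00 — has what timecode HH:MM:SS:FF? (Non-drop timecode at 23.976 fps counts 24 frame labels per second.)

212638 ÷ 24 = 8859 full seconds, remainder 22 frames.
8859 s = 2 h 27 min 39 s.
Timecode: 02:27:39:22.

02:27:39:22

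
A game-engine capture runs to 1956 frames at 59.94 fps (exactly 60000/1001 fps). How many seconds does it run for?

32.6326 seconds

Running time = 1956 / (60000/1001) = 32.6326 s.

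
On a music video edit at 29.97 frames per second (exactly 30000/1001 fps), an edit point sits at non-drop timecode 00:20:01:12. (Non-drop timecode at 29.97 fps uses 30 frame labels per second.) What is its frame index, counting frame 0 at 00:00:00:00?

36042

Total seconds to the label: (0 × 3600 + 20 × 60 + 1) = 1201.
Frame index = 1201 × 30 + 12 = 36042.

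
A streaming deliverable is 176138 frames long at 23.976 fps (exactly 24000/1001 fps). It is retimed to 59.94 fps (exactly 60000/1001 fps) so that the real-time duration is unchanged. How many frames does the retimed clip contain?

Target frames = source frames × (target rate / source rate) = 176138 × (60000/1001)/(24000/1001) = 176138 × 5/2 = 440345.

440345 frames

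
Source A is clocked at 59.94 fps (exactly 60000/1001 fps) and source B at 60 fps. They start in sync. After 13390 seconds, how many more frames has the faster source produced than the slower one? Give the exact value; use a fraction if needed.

61800/77 frames

A emits 60000/1001 × 13390 = 61800000/77 frames; B emits 60 × 13390 = 803400.
Difference = 61800/77 frames (≈ 802.5974); B is ahead of A.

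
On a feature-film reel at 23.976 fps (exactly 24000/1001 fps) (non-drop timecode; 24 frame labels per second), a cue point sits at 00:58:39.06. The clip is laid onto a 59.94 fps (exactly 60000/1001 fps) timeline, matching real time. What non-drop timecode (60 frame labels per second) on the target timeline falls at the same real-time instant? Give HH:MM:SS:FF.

00:58:39:15

Source frame index: (0×3600 + 58×60 + 39) × 24 + 6 = 84462.
Real time: 84462 / (24000/1001) = 14091077/4000 s.
Target frame: (14091077/4000) × (60000/1001) = 211155.
At 60 labels/s: frame 211155 → 00:58:39:15.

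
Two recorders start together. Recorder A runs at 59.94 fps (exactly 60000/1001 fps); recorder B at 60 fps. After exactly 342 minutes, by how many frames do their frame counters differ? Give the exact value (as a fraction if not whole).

342 min = 20520 s.
A emits 60000/1001 × 20520 = 1231200000/1001 frames; B emits 60 × 20520 = 1231200.
Difference = 1231200/1001 frames (≈ 1229.9700); B is ahead of A.

1231200/1001 frames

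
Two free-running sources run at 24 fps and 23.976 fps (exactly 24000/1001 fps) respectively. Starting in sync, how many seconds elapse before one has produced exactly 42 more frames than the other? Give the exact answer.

1751.75 seconds

The gap grows by |24000/1001 − 24| = 24/1001 frames per second.
Time for a 42-frame gap: 42 ÷ (24/1001) = 1751.75 s.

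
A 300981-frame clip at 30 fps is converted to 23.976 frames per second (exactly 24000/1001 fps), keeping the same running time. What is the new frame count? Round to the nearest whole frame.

Frames at target rate = 300981 × (24000/1001) / (30) = 240784800/1001 ≈ 240544.256.
Nearest whole frame: 240544.

240544 frames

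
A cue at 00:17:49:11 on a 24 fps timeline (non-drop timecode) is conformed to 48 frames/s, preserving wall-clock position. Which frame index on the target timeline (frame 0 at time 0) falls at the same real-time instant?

frame 51334

Source frame index: (0×3600 + 17×60 + 49) × 24 + 11 = 25667.
Real time: 25667 / (24) = 25667/24 s.
Target frame: (25667/24) × (48) = 51334.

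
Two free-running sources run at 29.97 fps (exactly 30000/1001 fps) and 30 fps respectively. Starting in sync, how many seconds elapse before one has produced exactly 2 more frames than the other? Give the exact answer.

1001/15 seconds

The gap grows by |30 − 30000/1001| = 30/1001 frames per second.
Time for a 2-frame gap: 2 ÷ (30/1001) = 1001/15 s.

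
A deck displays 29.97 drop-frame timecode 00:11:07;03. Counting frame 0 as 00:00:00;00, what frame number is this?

Complete 10-minute blocks: 1, each 17982 frames → 17982.
Remaining 1 whole minute in the current block: 1800 + 0 × 1798 = 1800 frames.
Within the current minute: 7 × 30 + 3 − 2 = 211 (labels ;00/;01 skipped at this minute). Total = 17982 + 1800 + 211 = 19993.

19993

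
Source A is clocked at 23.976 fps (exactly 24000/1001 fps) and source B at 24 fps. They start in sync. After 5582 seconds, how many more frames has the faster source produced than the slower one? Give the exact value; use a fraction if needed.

133968/1001 frames

A emits 24000/1001 × 5582 = 133968000/1001 frames; B emits 24 × 5582 = 133968.
Difference = 133968/1001 frames (≈ 133.8342); B is ahead of A.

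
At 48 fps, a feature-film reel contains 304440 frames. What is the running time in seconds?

6342.5 seconds

Running time = 304440 / (48) = 6342.5 s.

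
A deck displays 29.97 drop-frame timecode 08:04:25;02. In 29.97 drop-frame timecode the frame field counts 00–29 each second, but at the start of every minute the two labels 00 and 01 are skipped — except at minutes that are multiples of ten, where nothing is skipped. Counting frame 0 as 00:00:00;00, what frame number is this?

871080

As if non-drop at 30 labels/s: (8 × 3600 + 4 × 60 + 25) × 30 + 2 = 871952.
Minute boundaries passed: 484; those not divisible by 10: 484 − 48 = 436; dropped labels = 2 × 436 = 872.
Actual frame index = 871952 − 872 = 871080.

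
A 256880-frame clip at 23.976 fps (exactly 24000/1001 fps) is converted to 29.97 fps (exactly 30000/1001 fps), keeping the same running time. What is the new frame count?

Target frames = source frames × (target rate / source rate) = 256880 × (30000/1001)/(24000/1001) = 256880 × 5/4 = 321100.

321100 frames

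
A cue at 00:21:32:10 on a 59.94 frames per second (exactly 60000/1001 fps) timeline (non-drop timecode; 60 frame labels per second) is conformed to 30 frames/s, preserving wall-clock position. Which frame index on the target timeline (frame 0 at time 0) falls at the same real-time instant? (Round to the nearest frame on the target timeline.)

frame 38804

Source frame index: (0×3600 + 21×60 + 32) × 60 + 10 = 77530.
Real time: 77530 / (60000/1001) = 7760753/6000 s.
Target frame: (7760753/6000) × (30) = 7760753/200 ≈ 38803.765 → 38804.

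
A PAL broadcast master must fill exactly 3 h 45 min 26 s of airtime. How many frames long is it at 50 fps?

3 h 45 min 26 s = 13526 s.
Frames = 13526 × 50 = 676300.

676300 frames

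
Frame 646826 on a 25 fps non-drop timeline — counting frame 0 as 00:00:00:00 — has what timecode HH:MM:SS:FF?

646826 ÷ 25 = 25873 full seconds, remainder 1 frame.
25873 s = 7 h 11 min 13 s.
Timecode: 07:11:13:01.

07:11:13:01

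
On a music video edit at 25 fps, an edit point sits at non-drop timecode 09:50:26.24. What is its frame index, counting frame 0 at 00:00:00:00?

frame 885674

Total seconds to the label: (9 × 3600 + 50 × 60 + 26) = 35426.
Frame index = 35426 × 25 + 24 = 885674.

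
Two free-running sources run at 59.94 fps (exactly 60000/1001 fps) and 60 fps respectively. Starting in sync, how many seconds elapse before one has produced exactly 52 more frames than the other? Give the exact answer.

13013/15 seconds

The gap grows by |60 − 60000/1001| = 60/1001 frames per second.
Time for a 52-frame gap: 52 ÷ (60/1001) = 13013/15 s.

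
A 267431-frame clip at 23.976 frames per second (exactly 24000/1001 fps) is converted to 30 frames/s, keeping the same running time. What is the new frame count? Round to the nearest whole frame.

334623 frames

Frames at target rate = 267431 × (30) / (24000/1001) = 267698431/800 ≈ 334623.039.
Nearest whole frame: 334623.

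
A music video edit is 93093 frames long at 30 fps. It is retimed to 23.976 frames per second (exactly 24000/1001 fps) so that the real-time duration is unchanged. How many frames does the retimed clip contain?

74400 frames

Target frames = source frames × (target rate / source rate) = 93093 × (24000/1001)/(30) = 93093 × 800/1001 = 74400.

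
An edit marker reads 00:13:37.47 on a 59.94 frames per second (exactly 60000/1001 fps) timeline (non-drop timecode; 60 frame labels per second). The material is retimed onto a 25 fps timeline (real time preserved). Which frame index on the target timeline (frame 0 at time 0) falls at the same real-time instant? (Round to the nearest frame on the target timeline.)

frame 20465

Source frame index: (0×3600 + 13×60 + 37) × 60 + 47 = 49067.
Real time: 49067 / (60000/1001) = 49116067/60000 s.
Target frame: (49116067/60000) × (25) = 49116067/2400 ≈ 20465.028 → 20465.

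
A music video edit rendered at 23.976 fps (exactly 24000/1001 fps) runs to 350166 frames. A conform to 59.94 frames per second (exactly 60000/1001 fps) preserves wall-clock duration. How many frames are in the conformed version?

Target frames = source frames × (target rate / source rate) = 350166 × (60000/1001)/(24000/1001) = 350166 × 5/2 = 875415.

875415 frames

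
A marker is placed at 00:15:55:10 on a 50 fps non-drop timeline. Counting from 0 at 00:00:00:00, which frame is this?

Total seconds to the label: (0 × 3600 + 15 × 60 + 55) = 955.
Frame index = 955 × 50 + 10 = 47760.

frame 47760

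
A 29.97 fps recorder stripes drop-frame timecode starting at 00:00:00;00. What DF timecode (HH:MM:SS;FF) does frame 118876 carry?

Each 10-minute DF block holds 10 × 60 × 30 − 9 × 2 = 17982 frames. 118876 ÷ 17982 → 6 full blocks, remainder 10984.
Within the partial block the first minute is 1800 frames and each further minute 1798, so 6 further minute boundaries passed. Total skipped labels = 18 × 6 + 2 × 6 = 120.
Non-drop label index = 118876 + 120 = 118996; at 30 labels/s that is 01:06:06:16, i.e. DF 01:06:06;16.

01:06:06;16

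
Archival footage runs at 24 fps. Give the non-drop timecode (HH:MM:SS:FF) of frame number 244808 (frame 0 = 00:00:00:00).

244808 ÷ 24 = 10200 full seconds, remainder 8 frames.
10200 s = 2 h 50 min 0 s.
Timecode: 02:50:00:08.

02:50:00:08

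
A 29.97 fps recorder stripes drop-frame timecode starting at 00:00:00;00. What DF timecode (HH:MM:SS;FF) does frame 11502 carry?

Ten DF minutes hold 17982 frames, so frame 11502 lies in block 0 (frames 0–17981) with 11502 frames into that block.
The block's first minute is 1800 frames and the rest 1798 each; 11502 frames reaches minute 6, so 0 × 18 + 6 × 2 = 12 labels have been skipped so far.
Adding those back, label number 11502 + 12 = 11514 at 30 labels/s is 383 s + 24 f = 0 h 6 min 23 s frame 24, i.e. 00:06:23;24.

00:06:23;24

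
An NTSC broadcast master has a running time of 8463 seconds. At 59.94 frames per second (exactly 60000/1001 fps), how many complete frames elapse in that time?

507272 frames

Frames = 8463 × 60000/1001 = 5580000/11 ≈ 507272.7273.
Complete frames: 507272.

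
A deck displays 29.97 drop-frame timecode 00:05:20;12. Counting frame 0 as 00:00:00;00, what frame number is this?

As if non-drop at 30 labels/s: (0 × 3600 + 5 × 60 + 20) × 30 + 12 = 9612.
Minute boundaries passed: 5; those not divisible by 10: 5 − 0 = 5; dropped labels = 2 × 5 = 10.
Actual frame index = 9612 − 10 = 9602.

9602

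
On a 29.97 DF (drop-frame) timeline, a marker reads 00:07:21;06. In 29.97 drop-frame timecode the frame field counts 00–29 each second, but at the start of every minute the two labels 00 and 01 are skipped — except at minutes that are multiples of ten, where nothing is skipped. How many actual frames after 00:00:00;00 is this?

Complete 10-minute blocks: 0, each 17982 frames → 0.
Remaining 7 whole minutes in the current block: 1800 + 6 × 1798 = 12588 frames.
Within the current minute: 21 × 30 + 6 − 2 = 634 (labels ;00/;01 skipped at this minute). Total = 0 + 12588 + 634 = 13222.

13222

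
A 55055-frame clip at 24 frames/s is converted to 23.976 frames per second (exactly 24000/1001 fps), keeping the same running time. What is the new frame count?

Target frames = source frames × (target rate / source rate) = 55055 × (24000/1001)/(24) = 55055 × 1000/1001 = 55000.

55000 frames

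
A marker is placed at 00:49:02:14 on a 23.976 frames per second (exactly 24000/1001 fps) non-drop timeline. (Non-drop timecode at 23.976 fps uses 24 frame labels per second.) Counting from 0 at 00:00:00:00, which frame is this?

frame 70622

Total seconds to the label: (0 × 3600 + 49 × 60 + 2) = 2942.
Frame index = 2942 × 24 + 14 = 70622.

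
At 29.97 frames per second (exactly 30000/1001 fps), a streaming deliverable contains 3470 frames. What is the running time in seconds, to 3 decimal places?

Running time = 3470 × 1001/30000 = 347347/3000 s ≈ 115.782 s.

115.782 seconds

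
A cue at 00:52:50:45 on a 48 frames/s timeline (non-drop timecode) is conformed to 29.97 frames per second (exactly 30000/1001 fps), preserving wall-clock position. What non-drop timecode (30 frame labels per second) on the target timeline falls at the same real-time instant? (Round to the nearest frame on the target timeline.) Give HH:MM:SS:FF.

Source frame index: (0×3600 + 52×60 + 50) × 48 + 45 = 152205.
Real time: 152205 / (48) = 50735/16 s.
Target frame: (50735/16) × (30000/1001) = 95128125/1001 ≈ 95033.092 → 95033.
At 30 labels/s: frame 95033 → 00:52:47:23.

00:52:47:23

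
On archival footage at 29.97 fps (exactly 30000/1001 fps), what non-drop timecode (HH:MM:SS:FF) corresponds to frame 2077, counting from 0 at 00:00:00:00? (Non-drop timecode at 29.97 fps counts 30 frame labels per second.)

2077 ÷ 30 = 69 full seconds, remainder 7 frames.
69 s = 0 h 1 min 9 s.
Timecode: 00:01:09:07.

00:01:09:07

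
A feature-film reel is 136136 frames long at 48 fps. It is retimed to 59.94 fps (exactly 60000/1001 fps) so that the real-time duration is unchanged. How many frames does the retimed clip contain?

170000 frames

Target frames = source frames × (target rate / source rate) = 136136 × (60000/1001)/(48) = 136136 × 1250/1001 = 170000.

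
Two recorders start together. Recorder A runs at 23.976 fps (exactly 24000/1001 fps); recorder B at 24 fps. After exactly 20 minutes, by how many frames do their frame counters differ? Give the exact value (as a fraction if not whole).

20 min = 1200 s.
A emits 24000/1001 × 1200 = 28800000/1001 frames; B emits 24 × 1200 = 28800.
Difference = 28800/1001 frames (≈ 28.7712); B is ahead of A.

28800/1001 frames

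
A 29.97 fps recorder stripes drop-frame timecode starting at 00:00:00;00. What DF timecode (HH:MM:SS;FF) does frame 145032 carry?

Each 10-minute DF block holds 10 × 60 × 30 − 9 × 2 = 17982 frames. 145032 ÷ 17982 → 8 full blocks, remainder 1176.
Within the partial block the first minute is 1800 frames and each further minute 1798, so 0 further minute boundaries passed. Total skipped labels = 18 × 8 + 2 × 0 = 144.
Non-drop label index = 145032 + 144 = 145176; at 30 labels/s that is 01:20:39:06, i.e. DF 01:20:39;06.

01:20:39;06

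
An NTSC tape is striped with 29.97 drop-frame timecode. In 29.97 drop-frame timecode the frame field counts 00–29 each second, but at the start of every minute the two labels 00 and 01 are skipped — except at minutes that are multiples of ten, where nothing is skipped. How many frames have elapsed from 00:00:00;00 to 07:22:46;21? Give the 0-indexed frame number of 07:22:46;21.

As if non-drop at 30 labels/s: (7 × 3600 + 22 × 60 + 46) × 30 + 21 = 797001.
Minute boundaries passed: 442; those not divisible by 10: 442 − 44 = 398; dropped labels = 2 × 398 = 796.
Actual frame index = 797001 − 796 = 796205.

796205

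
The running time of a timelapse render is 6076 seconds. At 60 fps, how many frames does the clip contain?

364560 frames

Frames = 6076 × 60 = 364560.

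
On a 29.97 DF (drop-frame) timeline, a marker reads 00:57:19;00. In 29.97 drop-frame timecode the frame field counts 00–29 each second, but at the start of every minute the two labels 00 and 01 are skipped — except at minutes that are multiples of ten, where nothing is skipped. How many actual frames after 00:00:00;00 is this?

Complete 10-minute blocks: 5, each 17982 frames → 89910.
Remaining 7 whole minutes in the current block: 1800 + 6 × 1798 = 12588 frames.
Within the current minute: 19 × 30 + 0 − 2 = 568 (labels ;00/;01 skipped at this minute). Total = 89910 + 12588 + 568 = 103066.

103066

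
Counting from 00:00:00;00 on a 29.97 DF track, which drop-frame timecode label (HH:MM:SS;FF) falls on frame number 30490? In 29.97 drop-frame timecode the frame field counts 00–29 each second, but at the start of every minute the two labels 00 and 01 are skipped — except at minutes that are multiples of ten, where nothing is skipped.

Ten DF minutes hold 17982 frames, so frame 30490 lies in block 1 (frames 17982–35963) with 12508 frames into that block.
The block's first minute is 1800 frames and the rest 1798 each; 12508 frames reaches minute 6, so 1 × 18 + 6 × 2 = 30 labels have been skipped so far.
Adding those back, label number 30490 + 30 = 30520 at 30 labels/s is 1017 s + 10 f = 0 h 16 min 57 s frame 10, i.e. 00:16:57;10.

00:16:57;10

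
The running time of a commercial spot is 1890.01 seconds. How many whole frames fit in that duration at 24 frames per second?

45360 frames

Frames = 1890.01 × 24 = 1134006/25 ≈ 45360.2400.
Complete frames: 45360.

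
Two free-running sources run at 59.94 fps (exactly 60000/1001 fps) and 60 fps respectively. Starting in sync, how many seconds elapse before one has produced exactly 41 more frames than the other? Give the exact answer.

The gap grows by |60 − 60000/1001| = 60/1001 frames per second.
Time for a 41-frame gap: 41 ÷ (60/1001) = 41041/60 s.

41041/60 seconds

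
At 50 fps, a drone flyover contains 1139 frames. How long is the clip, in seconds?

Running time = 1139 / (50) = 22.78 s.

22.78 seconds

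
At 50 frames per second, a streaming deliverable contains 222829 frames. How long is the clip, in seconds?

Running time = 222829 / (50) = 4456.58 s.

4456.58 seconds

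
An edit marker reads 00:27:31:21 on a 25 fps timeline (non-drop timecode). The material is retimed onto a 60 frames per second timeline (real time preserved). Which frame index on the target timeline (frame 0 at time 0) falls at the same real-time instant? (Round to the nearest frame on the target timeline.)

Source frame index: (0×3600 + 27×60 + 31) × 25 + 21 = 41296.
Real time: 41296 / (25) = 41296/25 s.
Target frame: (41296/25) × (60) = 495552/5 ≈ 99110.400 → 99110.

frame 99110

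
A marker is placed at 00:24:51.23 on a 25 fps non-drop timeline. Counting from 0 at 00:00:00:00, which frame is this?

Total seconds to the label: (0 × 3600 + 24 × 60 + 51) = 1491.
Frame index = 1491 × 25 + 23 = 37298.

37298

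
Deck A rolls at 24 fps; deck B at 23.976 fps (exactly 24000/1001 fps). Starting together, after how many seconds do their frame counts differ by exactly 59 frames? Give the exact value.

The gap grows by |24000/1001 − 24| = 24/1001 frames per second.
Time for a 59-frame gap: 59 ÷ (24/1001) = 59059/24 s.

59059/24 seconds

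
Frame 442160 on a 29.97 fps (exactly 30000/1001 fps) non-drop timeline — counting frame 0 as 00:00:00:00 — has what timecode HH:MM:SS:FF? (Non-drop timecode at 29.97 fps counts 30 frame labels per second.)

04:05:38:20

442160 ÷ 30 = 14738 full seconds, remainder 20 frames.
14738 s = 4 h 5 min 38 s.
Timecode: 04:05:38:20.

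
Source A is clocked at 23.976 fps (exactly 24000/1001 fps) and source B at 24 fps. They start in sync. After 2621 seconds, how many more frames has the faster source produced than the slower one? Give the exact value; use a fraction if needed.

62904/1001 frames

A emits 24000/1001 × 2621 = 62904000/1001 frames; B emits 24 × 2621 = 62904.
Difference = 62904/1001 frames (≈ 62.8412); B is ahead of A.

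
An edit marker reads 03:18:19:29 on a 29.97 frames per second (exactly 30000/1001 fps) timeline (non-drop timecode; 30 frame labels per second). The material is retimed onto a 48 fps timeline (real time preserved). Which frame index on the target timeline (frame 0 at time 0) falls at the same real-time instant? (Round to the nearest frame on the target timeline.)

Source frame index: (3×3600 + 18×60 + 19) × 30 + 29 = 356999.
Real time: 356999 / (30000/1001) = 357355999/30000 s.
Target frame: (357355999/30000) × (48) = 357355999/625 ≈ 571769.598 → 571770.

frame 571770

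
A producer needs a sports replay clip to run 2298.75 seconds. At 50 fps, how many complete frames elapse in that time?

114937 frames

Frames = 2298.75 × 50 = 229875/2 ≈ 114937.5000.
Complete frames: 114937.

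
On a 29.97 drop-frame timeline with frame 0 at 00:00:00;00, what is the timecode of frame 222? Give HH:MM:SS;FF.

00:00:07;12

Ten DF minutes hold 17982 frames, so frame 222 lies in block 0 (frames 0–17981) with 222 frames into that block.
The block's first minute is 1800 frames and the rest 1798 each; 222 frames reaches minute 0, so 0 × 18 + 0 × 2 = 0 labels have been skipped so far.
Adding those back, label number 222 + 0 = 222 at 30 labels/s is 7 s + 12 f = 0 h 0 min 7 s frame 12, i.e. 00:00:07;12.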